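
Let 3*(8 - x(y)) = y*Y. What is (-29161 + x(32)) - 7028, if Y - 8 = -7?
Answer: -108575/3 ≈ -36192.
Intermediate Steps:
Y = 1 (Y = 8 - 7 = 1)
x(y) = 8 - y/3
(-29161 + x(32)) - 7028 = (-29161 + (8 - ⅓*32)) - 7028 = (-29161 + (8 - 32/3)) - 7028 = (-29161 - 8/3) - 7028 = -87491/3 - 7028 = -108575/3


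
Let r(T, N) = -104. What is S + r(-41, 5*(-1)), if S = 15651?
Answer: 15547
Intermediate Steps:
S + r(-41, 5*(-1)) = 15651 - 104 = 15547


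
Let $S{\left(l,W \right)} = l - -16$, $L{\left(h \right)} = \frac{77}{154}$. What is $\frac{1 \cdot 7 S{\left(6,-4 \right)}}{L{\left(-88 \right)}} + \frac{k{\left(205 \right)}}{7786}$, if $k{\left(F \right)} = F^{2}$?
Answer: $\frac{2440113}{7786} \approx 313.4$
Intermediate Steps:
$L{\left(h \right)} = \frac{1}{2}$ ($L{\left(h \right)} = 77 \cdot \frac{1}{154} = \frac{1}{2}$)
$S{\left(l,W \right)} = 16 + l$ ($S{\left(l,W \right)} = l + 16 = 16 + l$)
$\frac{1 \cdot 7 S{\left(6,-4 \right)}}{L{\left(-88 \right)}} + \frac{k{\left(205 \right)}}{7786} = 1 \cdot 7 \left(16 + 6\right) \frac{1}{\frac{1}{2}} + \frac{205^{2}}{7786} = 7 \cdot 22 \cdot 2 + 42025 \cdot \frac{1}{7786} = 154 \cdot 2 + \frac{42025}{7786} = 308 + \frac{42025}{7786} = \frac{2440113}{7786}$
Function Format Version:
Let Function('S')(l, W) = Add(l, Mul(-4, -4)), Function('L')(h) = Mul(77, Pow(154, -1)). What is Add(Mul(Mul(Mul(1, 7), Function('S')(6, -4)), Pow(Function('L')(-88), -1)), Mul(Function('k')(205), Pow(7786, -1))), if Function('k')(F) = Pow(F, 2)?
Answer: Rational(2440113, 7786) ≈ 313.40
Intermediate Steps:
Function('L')(h) = Rational(1, 2) (Function('L')(h) = Mul(77, Rational(1, 154)) = Rational(1, 2))
Function('S')(l, W) = Add(16, l) (Function('S')(l, W) = Add(l, 16) = Add(16, l))
Add(Mul(Mul(Mul(1, 7), Function('S')(6, -4)), Pow(Function('L')(-88), -1)), Mul(Function('k')(205), Pow(7786, -1))) = Add(Mul(Mul(Mul(1, 7), Add(16, 6)), Pow(Rational(1, 2), -1)), Mul(Pow(205, 2), Pow(7786, -1))) = Add(Mul(Mul(7, 22), 2), Mul(42025, Rational(1, 7786))) = Add(Mul(154, 2), Rational(42025, 7786)) = Add(308, Rational(42025, 7786)) = Rational(2440113, 7786)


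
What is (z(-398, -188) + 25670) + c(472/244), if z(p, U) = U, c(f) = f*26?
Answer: 1557470/61 ≈ 25532.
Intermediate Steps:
c(f) = 26*f
(z(-398, -188) + 25670) + c(472/244) = (-188 + 25670) + 26*(472/244) = 25482 + 26*(472*(1/244)) = 25482 + 26*(118/61) = 25482 + 3068/61 = 1557470/61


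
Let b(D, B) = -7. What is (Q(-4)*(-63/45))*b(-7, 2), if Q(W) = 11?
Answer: 539/5 ≈ 107.80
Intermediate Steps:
(Q(-4)*(-63/45))*b(-7, 2) = (11*(-63/45))*(-7) = (11*(-63*1/45))*(-7) = (11*(-7/5))*(-7) = -77/5*(-7) = 539/5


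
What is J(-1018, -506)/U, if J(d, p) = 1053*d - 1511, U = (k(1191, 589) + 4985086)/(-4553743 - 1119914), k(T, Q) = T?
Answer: 6090472211505/4986277 ≈ 1.2214e+6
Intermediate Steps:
U = -4986277/5673657 (U = (1191 + 4985086)/(-4553743 - 1119914) = 4986277/(-5673657) = 4986277*(-1/5673657) = -4986277/5673657 ≈ -0.87885)
J(d, p) = -1511 + 1053*d
J(-1018, -506)/U = (-1511 + 1053*(-1018))/(-4986277/5673657) = (-1511 - 1071954)*(-5673657/4986277) = -1073465*(-5673657/4986277) = 6090472211505/4986277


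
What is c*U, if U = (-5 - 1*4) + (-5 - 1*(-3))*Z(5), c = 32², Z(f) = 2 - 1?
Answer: -11264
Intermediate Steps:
Z(f) = 1
c = 1024
U = -11 (U = (-5 - 1*4) + (-5 - 1*(-3))*1 = (-5 - 4) + (-5 + 3)*1 = -9 - 2*1 = -9 - 2 = -11)
c*U = 1024*(-11) = -11264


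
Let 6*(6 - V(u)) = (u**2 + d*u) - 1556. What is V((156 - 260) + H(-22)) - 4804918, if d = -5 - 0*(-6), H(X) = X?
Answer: -14422211/3 ≈ -4.8074e+6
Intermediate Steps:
d = -5 (d = -5 - 14*0 = -5 + 0 = -5)
V(u) = 796/3 - u**2/6 + 5*u/6 (V(u) = 6 - ((u**2 - 5*u) - 1556)/6 = 6 - (-1556 + u**2 - 5*u)/6 = 6 + (778/3 - u**2/6 + 5*u/6) = 796/3 - u**2/6 + 5*u/6)
V((156 - 260) + H(-22)) - 4804918 = (796/3 - ((156 - 260) - 22)**2/6 + 5*((156 - 260) - 22)/6) - 4804918 = (796/3 - (-104 - 22)**2/6 + 5*(-104 - 22)/6) - 4804918 = (796/3 - 1/6*(-126)**2 + (5/6)*(-126)) - 4804918 = (796/3 - 1/6*15876 - 105) - 4804918 = (796/3 - 2646 - 105) - 4804918 = -7457/3 - 4804918 = -14422211/3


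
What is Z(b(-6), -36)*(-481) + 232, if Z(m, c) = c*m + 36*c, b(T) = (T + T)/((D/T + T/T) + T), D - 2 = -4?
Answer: 4676944/7 ≈ 6.6814e+5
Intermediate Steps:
D = -2 (D = 2 - 4 = -2)
b(T) = 2*T/(1 + T - 2/T) (b(T) = (T + T)/((-2/T + T/T) + T) = (2*T)/((-2/T + 1) + T) = (2*T)/((1 - 2/T) + T) = (2*T)/(1 + T - 2/T) = 2*T/(1 + T - 2/T))
Z(m, c) = 36*c + c*m
Z(b(-6), -36)*(-481) + 232 = -36*(36 + 2*(-6)²/(-2 - 6 + (-6)²))*(-481) + 232 = -36*(36 + 2*36/(-2 - 6 + 36))*(-481) + 232 = -36*(36 + 2*36/28)*(-481) + 232 = -36*(36 + 2*36*(1/28))*(-481) + 232 = -36*(36 + 18/7)*(-481) + 232 = -36*270/7*(-481) + 232 = -9720/7*(-481) + 232 = 4675320/7 + 232 = 4676944/7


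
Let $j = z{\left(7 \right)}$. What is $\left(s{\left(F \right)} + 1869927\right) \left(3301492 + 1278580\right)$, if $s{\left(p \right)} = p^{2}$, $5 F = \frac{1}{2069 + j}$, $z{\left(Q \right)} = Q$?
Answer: $\frac{115345771389627501709}{13468050} \approx 8.5644 \cdot 10^{12}$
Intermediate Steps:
$j = 7$
$F = \frac{1}{10380}$ ($F = \frac{1}{5 \left(2069 + 7\right)} = \frac{1}{5 \cdot 2076} = \frac{1}{5} \cdot \frac{1}{2076} = \frac{1}{10380} \approx 9.6339 \cdot 10^{-5}$)
$\left(s{\left(F \right)} + 1869927\right) \left(3301492 + 1278580\right) = \left(\left(\frac{1}{10380}\right)^{2} + 1869927\right) \left(3301492 + 1278580\right) = \left(\frac{1}{107744400} + 1869927\right) 4580072 = \frac{201474162658801}{107744400} \cdot 4580072 = \frac{115345771389627501709}{13468050}$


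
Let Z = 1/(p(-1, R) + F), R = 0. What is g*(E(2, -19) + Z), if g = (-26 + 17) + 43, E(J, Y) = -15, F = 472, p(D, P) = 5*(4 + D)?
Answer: -248336/487 ≈ -509.93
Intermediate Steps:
p(D, P) = 20 + 5*D
Z = 1/487 (Z = 1/((20 + 5*(-1)) + 472) = 1/((20 - 5) + 472) = 1/(15 + 472) = 1/487 ≈ 0.0020534)
g = 34 (g = -9 + 43 = 34)
g*(E(2, -19) + Z) = 34*(-15 + 1/487) = 34*(-7304/487) = -248336/487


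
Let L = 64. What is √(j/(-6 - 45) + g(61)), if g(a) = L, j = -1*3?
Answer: 33*√17/17 ≈ 8.0037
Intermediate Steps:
j = -3
g(a) = 64
√(j/(-6 - 45) + g(61)) = √(-3/(-6 - 45) + 64) = √(-3/(-51) + 64) = √(-1/51*(-3) + 64) = √(1/17 + 64) = √(1089/17) = 33*√17/17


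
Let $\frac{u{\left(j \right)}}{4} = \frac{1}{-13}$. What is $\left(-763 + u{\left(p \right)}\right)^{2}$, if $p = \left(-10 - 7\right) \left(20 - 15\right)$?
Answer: $\frac{98465929}{169} \approx 5.8264 \cdot 10^{5}$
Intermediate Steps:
$p = -85$ ($p = \left(-17\right) 5 = -85$)
$u{\left(j \right)} = - \frac{4}{13}$ ($u{\left(j \right)} = \frac{4}{-13} = 4 \left(- \frac{1}{13}\right) = - \frac{4}{13}$)
$\left(-763 + u{\left(p \right)}\right)^{2} = \left(-763 - \frac{4}{13}\right)^{2} = \left(- \frac{9923}{13}\right)^{2} = \frac{98465929}{169}$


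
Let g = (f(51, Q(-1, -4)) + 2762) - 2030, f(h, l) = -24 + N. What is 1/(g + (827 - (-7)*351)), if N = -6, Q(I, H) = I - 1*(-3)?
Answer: 1/3986 ≈ 0.00025088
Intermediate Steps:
Q(I, H) = 3 + I (Q(I, H) = I + 3 = 3 + I)
f(h, l) = -30 (f(h, l) = -24 - 6 = -30)
g = 702 (g = (-30 + 2762) - 2030 = 2732 - 2030 = 702)
1/(g + (827 - (-7)*351)) = 1/(702 + (827 - (-7)*351)) = 1/(702 + (827 - 1*(-2457))) = 1/(702 + (827 + 2457)) = 1/(702 + 3284) = 1/3986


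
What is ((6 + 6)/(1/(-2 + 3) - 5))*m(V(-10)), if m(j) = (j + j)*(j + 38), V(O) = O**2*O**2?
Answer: -602280000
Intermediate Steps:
V(O) = O**4
m(j) = 2*j*(38 + j) (m(j) = (2*j)*(38 + j) = 2*j*(38 + j))
((6 + 6)/(1/(-2 + 3) - 5))*m(V(-10)) = ((6 + 6)/(1/(-2 + 3) - 5))*(2*(-10)**4*(38 + (-10)**4)) = (12/(1/1 - 5))*(2*10000*(38 + 10000)) = (12/(1 - 5))*(2*10000*10038) = (12/(-4))*200760000 = (12*(-1/4))*200760000 = -3*200760000 = -602280000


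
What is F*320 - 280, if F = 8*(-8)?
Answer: -20760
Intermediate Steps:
F = -64
F*320 - 280 = -64*320 - 280 = -20480 - 280 = -20760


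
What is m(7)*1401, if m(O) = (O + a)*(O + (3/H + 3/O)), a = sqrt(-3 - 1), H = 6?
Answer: 155511/2 + 155511*I/7 ≈ 77756.0 + 22216.0*I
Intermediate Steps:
a = 2*I (a = sqrt(-4) = 2*I ≈ 2.0*I)
m(O) = (O + 2*I)*(1/2 + O + 3/O) (m(O) = (O + 2*I)*(O + (3/6 + 3/O)) = (O + 2*I)*(O + (3*(1/6) + 3/O)) = (O + 2*I)*(O + (1/2 + 3/O)) = (O + 2*I)*(1/2 + O + 3/O))
m(7)*1401 = (3 + I + 7**2 + (1/2)*7 + 2*I*7 + 6*I/7)*1401 = (3 + I + 49 + 7/2 + 14*I + 6*I*(1/7))*1401 = (3 + I + 49 + 7/2 + 14*I + 6*I/7)*1401 = (111/2 + 111*I/7)*1401 = 155511/2 + 155511*I/7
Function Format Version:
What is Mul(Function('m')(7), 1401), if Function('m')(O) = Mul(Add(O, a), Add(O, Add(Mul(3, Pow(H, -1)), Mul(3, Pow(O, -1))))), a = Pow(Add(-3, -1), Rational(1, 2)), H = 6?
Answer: Add(Rational(155511, 2), Mul(Rational(155511, 7), I)) ≈ Add(77756., Mul(22216., I))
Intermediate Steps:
a = Mul(2, I) (a = Pow(-4, Rational(1, 2)) = Mul(2, I) ≈ Mul(2.0000, I))
Function('m')(O) = Mul(Add(O, Mul(2, I)), Add(Rational(1, 2), O, Mul(3, Pow(O, -1)))) (Function('m')(O) = Mul(Add(O, Mul(2, I)), Add(O, Add(Mul(3, Pow(6, -1)), Mul(3, Pow(O, -1))))) = Mul(Add(O, Mul(2, I)), Add(O, Add(Mul(3, Rational(1, 6)), Mul(3, Pow(O, -1))))) = Mul(Add(O, Mul(2, I)), Add(O, Add(Rational(1, 2), Mul(3, Pow(O, -1))))) = Mul(Add(O, Mul(2, I)), Add(Rational(1, 2), O, Mul(3, Pow(O, -1)))))
Mul(Function('m')(7), 1401) = Mul(Add(3, I, Pow(7, 2), Mul(Rational(1, 2), 7), Mul(2, I, 7), Mul(6, I, Pow(7, -1))), 1401) = Mul(Add(3, I, 49, Rational(7, 2), Mul(14, I), Mul(6, I, Rational(1, 7))), 1401) = Mul(Add(3, I, 49, Rational(7, 2), Mul(14, I), Mul(Rational(6, 7), I)), 1401) = Mul(Add(Rational(111, 2), Mul(Rational(111, 7), I)), 1401) = Add(Rational(155511, 2), Mul(Rational(155511, 7), I))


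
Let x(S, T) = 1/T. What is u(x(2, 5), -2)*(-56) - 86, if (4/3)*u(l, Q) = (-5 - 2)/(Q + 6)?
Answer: -25/2 ≈ -12.500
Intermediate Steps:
u(l, Q) = -21/(4*(6 + Q)) (u(l, Q) = 3*((-5 - 2)/(Q + 6))/4 = 3*(-7/(6 + Q))/4 = -21/(4*(6 + Q)))
u(x(2, 5), -2)*(-56) - 86 = -21/(24 + 4*(-2))*(-56) - 86 = -21/(24 - 8)*(-56) - 86 = -21/16*(-56) - 86 = 147/2 - 86 = -25/2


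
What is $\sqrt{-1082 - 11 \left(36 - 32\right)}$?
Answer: $i \sqrt{1126} \approx 33.556 i$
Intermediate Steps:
$\sqrt{-1082 - 11 \left(36 - 32\right)} = \sqrt{-1082 - 44} = \sqrt{-1126} = i \sqrt{1126}$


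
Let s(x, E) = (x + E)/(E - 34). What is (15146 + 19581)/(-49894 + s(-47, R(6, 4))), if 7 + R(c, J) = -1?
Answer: -1458534/2095493 ≈ -0.69603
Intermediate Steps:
R(c, J) = -8 (R(c, J) = -7 - 1 = -8)
s(x, E) = (E + x)/(-34 + E)
(15146 + 19581)/(-49894 + s(-47, R(6, 4))) = (15146 + 19581)/(-49894 + (-8 - 47)/(-34 - 8)) = 34727/(-49894 - 55/(-42)) = 34727/(-49894 - 1/42*(-55)) = 34727/(-49894 + 55/42) = 34727/(-2095493/42) = 34727*(-42/2095493) = -1458534/2095493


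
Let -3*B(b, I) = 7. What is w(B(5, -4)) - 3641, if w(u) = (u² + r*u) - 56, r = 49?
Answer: -34253/9 ≈ -3805.9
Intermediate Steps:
B(b, I) = -7/3 (B(b, I) = -⅓*7 = -7/3)
w(u) = -56 + u² + 49*u (w(u) = (u² + 49*u) - 56 = -56 + u² + 49*u)
w(B(5, -4)) - 3641 = (-56 + (-7/3)² + 49*(-7/3)) - 3641 = (-56 + 49/9 - 343/3) - 3641 = -1484/9 - 3641 = -34253/9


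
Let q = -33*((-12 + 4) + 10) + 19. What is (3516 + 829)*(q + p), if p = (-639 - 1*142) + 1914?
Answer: 4718670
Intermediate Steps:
p = 1133 (p = (-639 - 142) + 1914 = -781 + 1914 = 1133)
q = -47 (q = -33*(-8 + 10) + 19 = -33*2 + 19 = -66 + 19 = -47)
(3516 + 829)*(q + p) = (3516 + 829)*(-47 + 1133) = 4345*1086 = 4718670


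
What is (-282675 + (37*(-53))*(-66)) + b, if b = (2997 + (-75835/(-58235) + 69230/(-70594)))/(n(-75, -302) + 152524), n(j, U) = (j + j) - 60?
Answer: -9595978968298932357/62616918873926 ≈ -1.5325e+5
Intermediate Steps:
n(j, U) = -60 + 2*j (n(j, U) = 2*j - 60 = -60 + 2*j)
b = 1232211353217/62616918873926 (b = (2997 + (-75835/(-58235) + 69230/(-70594)))/((-60 + 2*(-75)) + 152524) = (2997 + (-75835*(-1/58235) + 69230*(-1/70594)))/((-60 - 150) + 152524) = (2997 + (15167/11647 - 34615/35297))/(-210 + 152524) = (2997 + 132188694/411104159)/152314 = (1232211353217/411104159)*(1/152314) = 1232211353217/62616918873926 ≈ 0.019679)
(-282675 + (37*(-53))*(-66)) + b = (-282675 + (37*(-53))*(-66)) + 1232211353217/62616918873926 = (-282675 - 1961*(-66)) + 1232211353217/62616918873926 = (-282675 + 129426) + 1232211353217/62616918873926 = -153249 + 1232211353217/62616918873926 = -9595978968298932357/62616918873926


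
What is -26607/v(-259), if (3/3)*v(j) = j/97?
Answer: 368697/37 ≈ 9964.8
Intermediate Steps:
v(j) = j/97
-26607/v(-259) = -26607/((1/97)*(-259)) = -26607/(-259/97) = -26607*(-97/259) = 368697/37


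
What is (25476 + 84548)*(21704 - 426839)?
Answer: -44574573240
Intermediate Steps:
(25476 + 84548)*(21704 - 426839) = 110024*(-405135) = -44574573240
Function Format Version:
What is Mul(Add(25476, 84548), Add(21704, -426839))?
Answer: -44574573240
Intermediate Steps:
Mul(Add(25476, 84548), Add(21704, -426839)) = Mul(110024, -405135) = -44574573240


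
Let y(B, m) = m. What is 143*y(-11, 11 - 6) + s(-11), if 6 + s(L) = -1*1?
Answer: 708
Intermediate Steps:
s(L) = -7 (s(L) = -6 - 1*1 = -6 - 1 = -7)
143*y(-11, 11 - 6) + s(-11) = 143*(11 - 6) - 7 = 143*5 - 7 = 715 - 7 = 708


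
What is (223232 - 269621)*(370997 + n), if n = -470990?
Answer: 4638575277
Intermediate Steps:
(223232 - 269621)*(370997 + n) = (223232 - 269621)*(370997 - 470990) = -46389*(-99993) = 4638575277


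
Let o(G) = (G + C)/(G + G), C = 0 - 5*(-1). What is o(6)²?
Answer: 121/144 ≈ 0.84028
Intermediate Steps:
C = 5 (C = 0 + 5 = 5)
o(G) = (5 + G)/(2*G) (o(G) = (G + 5)/(G + G) = (5 + G)/((2*G)) = (5 + G)*(1/(2*G)) = (5 + G)/(2*G))
o(6)² = ((½)*(5 + 6)/6)² = ((½)*(⅙)*11)² = (11/12)² = 121/144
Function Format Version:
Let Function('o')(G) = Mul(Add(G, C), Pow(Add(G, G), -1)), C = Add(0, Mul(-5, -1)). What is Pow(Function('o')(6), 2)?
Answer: Rational(121, 144) ≈ 0.84028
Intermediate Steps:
C = 5 (C = Add(0, 5) = 5)
Function('o')(G) = Mul(Rational(1, 2), Pow(G, -1), Add(5, G)) (Function('o')(G) = Mul(Add(G, 5), Pow(Add(G, G), -1)) = Mul(Add(5, G), Pow(Mul(2, G), -1)) = Mul(Add(5, G), Mul(Rational(1, 2), Pow(G, -1))) = Mul(Rational(1, 2), Pow(G, -1), Add(5, G)))
Pow(Function('o')(6), 2) = Pow(Mul(Rational(1, 2), Pow(6, -1), Add(5, 6)), 2) = Pow(Mul(Rational(1, 2), Rational(1, 6), 11), 2) = Pow(Rational(11, 12), 2) = Rational(121, 144)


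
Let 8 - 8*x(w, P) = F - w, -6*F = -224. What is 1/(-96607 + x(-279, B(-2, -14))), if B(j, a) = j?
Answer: -24/2319493 ≈ -1.0347e-5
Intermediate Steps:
F = 112/3 (F = -⅙*(-224) = 112/3 ≈ 37.333)
x(w, P) = -11/3 + w/8 (x(w, P) = 1 - (112/3 - w)/8 = 1 + (-14/3 + w/8) = -11/3 + w/8)
1/(-96607 + x(-279, B(-2, -14))) = 1/(-96607 + (-11/3 + (⅛)*(-279))) = 1/(-96607 + (-11/3 - 279/8)) = 1/(-96607 - 925/24) = 1/(-2319493/24) = -24/2319493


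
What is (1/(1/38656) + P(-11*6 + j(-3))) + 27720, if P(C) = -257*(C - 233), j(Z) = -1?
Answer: 143476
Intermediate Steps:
P(C) = 59881 - 257*C (P(C) = -257*(-233 + C) = 59881 - 257*C)
(1/(1/38656) + P(-11*6 + j(-3))) + 27720 = (1/(1/38656) + (59881 - 257*(-11*6 - 1))) + 27720 = (1/(1/38656) + (59881 - 257*(-66 - 1))) + 27720 = (38656 + (59881 - 257*(-67))) + 27720 = (38656 + (59881 + 17219)) + 27720 = (38656 + 77100) + 27720 = 115756 + 27720 = 143476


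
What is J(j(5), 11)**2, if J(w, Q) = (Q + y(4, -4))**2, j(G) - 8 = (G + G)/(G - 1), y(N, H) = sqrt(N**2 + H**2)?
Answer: 38897 + 26928*sqrt(2) ≈ 76979.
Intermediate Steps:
y(N, H) = sqrt(H**2 + N**2)
j(G) = 8 + 2*G/(-1 + G) (j(G) = 8 + (G + G)/(G - 1) = 8 + (2*G)/(-1 + G) = 8 + 2*G/(-1 + G))
J(w, Q) = (Q + 4*sqrt(2))**2 (J(w, Q) = (Q + sqrt((-4)**2 + 4**2))**2 = (Q + sqrt(16 + 16))**2 = (Q + sqrt(32))**2 = (Q + 4*sqrt(2))**2)
J(j(5), 11)**2 = ((11 + 4*sqrt(2))**2)**2 = (11 + 4*sqrt(2))**4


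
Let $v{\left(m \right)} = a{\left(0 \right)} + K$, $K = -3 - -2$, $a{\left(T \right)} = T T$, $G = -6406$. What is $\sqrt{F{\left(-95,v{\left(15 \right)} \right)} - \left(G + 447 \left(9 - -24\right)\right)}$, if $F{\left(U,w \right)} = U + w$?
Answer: $i \sqrt{8441} \approx 91.875 i$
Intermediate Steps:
$a{\left(T \right)} = T^{2}$
$K = -1$ ($K = -3 + 2 = -1$)
$v{\left(m \right)} = -1$ ($v{\left(m \right)} = 0^{2} - 1 = 0 - 1 = -1$)
$\sqrt{F{\left(-95,v{\left(15 \right)} \right)} - \left(G + 447 \left(9 - -24\right)\right)} = \sqrt{\left(-95 - 1\right) - \left(-6406 + 447 \left(9 - -24\right)\right)} = \sqrt{-96 + \left(- 447 \left(9 + 24\right) + 6406\right)} = \sqrt{-96 + \left(\left(-447\right) 33 + 6406\right)} = \sqrt{-96 + \left(-14751 + 6406\right)} = \sqrt{-96 - 8345} = \sqrt{-8441} = i \sqrt{8441}$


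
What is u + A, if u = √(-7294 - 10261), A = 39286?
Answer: 39286 + I*√17555 ≈ 39286.0 + 132.5*I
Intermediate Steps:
u = I*√17555 (u = √(-17555) = I*√17555 ≈ 132.5*I)
u + A = I*√17555 + 39286 = 39286 + I*√17555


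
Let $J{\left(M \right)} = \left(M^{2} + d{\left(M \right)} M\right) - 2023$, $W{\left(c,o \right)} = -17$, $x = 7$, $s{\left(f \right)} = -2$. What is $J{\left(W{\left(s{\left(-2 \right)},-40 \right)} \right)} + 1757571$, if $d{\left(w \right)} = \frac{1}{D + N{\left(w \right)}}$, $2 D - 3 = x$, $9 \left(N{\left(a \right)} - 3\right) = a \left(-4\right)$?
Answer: $\frac{245817027}{140} \approx 1.7558 \cdot 10^{6}$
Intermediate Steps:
$N{\left(a \right)} = 3 - \frac{4 a}{9}$ ($N{\left(a \right)} = 3 + \frac{a \left(-4\right)}{9} = 3 + \frac{\left(-4\right) a}{9} = 3 - \frac{4 a}{9}$)
$D = 5$ ($D = \frac{3}{2} + \frac{1}{2} \cdot 7 = \frac{3}{2} + \frac{7}{2} = 5$)
$d{\left(w \right)} = \frac{1}{8 - \frac{4 w}{9}}$ ($d{\left(w \right)} = \frac{1}{5 - \left(-3 + \frac{4 w}{9}\right)} = \frac{1}{8 - \frac{4 w}{9}}$)
$J{\left(M \right)} = -2023 + M^{2} - \frac{9 M}{-72 + 4 M}$ ($J{\left(M \right)} = \left(M^{2} + - \frac{9}{-72 + 4 M} M\right) - 2023 = \left(M^{2} - \frac{9 M}{-72 + 4 M}\right) - 2023 = -2023 + M^{2} - \frac{9 M}{-72 + 4 M}$)
$J{\left(W{\left(s{\left(-2 \right)},-40 \right)} \right)} + 1757571 = \frac{\left(- \frac{9}{4}\right) \left(-17\right) + \left(-2023 + \left(-17\right)^{2}\right) \left(-18 - 17\right)}{-18 - 17} + 1757571 = \frac{\frac{153}{4} + \left(-2023 + 289\right) \left(-35\right)}{-35} + 1757571 = - \frac{\frac{153}{4} - -60690}{35} + 1757571 = - \frac{\frac{153}{4} + 60690}{35} + 1757571 = \left(- \frac{1}{35}\right) \frac{242913}{4} + 1757571 = - \frac{242913}{140} + 1757571 = \frac{245817027}{140}$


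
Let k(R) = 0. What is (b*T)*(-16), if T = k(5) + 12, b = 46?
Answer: -8832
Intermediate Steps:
T = 12 (T = 0 + 12 = 12)
(b*T)*(-16) = (46*12)*(-16) = 552*(-16) = -8832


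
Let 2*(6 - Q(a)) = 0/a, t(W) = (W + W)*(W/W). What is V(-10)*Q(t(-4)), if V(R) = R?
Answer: -60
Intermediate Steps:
t(W) = 2*W (t(W) = (2*W)*1 = 2*W)
Q(a) = 6 (Q(a) = 6 - 0/a = 6 - ½*0 = 6 + 0 = 6)
V(-10)*Q(t(-4)) = -10*6 = -60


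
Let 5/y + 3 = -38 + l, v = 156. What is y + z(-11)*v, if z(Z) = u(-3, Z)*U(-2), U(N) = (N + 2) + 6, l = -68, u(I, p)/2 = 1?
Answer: 204043/109 ≈ 1872.0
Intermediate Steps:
u(I, p) = 2 (u(I, p) = 2*1 = 2)
U(N) = 8 + N (U(N) = (2 + N) + 6 = 8 + N)
z(Z) = 12 (z(Z) = 2*(8 - 2) = 2*6 = 12)
y = -5/109 (y = 5/(-3 + (-38 - 68)) = 5/(-3 - 106) = 5/(-109) = 5*(-1/109) = -5/109 ≈ -0.045872)
y + z(-11)*v = -5/109 + 12*156 = -5/109 + 1872 = 204043/109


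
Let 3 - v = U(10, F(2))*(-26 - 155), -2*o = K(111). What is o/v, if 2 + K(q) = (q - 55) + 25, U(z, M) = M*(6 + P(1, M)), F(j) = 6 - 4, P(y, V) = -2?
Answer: -79/2902 ≈ -0.027223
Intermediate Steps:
F(j) = 2
U(z, M) = 4*M (U(z, M) = M*(6 - 2) = M*4 = 4*M)
K(q) = -32 + q (K(q) = -2 + ((q - 55) + 25) = -2 + ((-55 + q) + 25) = -2 + (-30 + q) = -32 + q)
o = -79/2 (o = -(-32 + 111)/2 = -½*79 = -79/2 ≈ -39.500)
v = 1451 (v = 3 - 4*2*(-26 - 155) = 3 - 8*(-181) = 3 - 1*(-1448) = 3 + 1448 = 1451)
o/v = -79/2/1451 = -79/2*1/1451 = -79/2902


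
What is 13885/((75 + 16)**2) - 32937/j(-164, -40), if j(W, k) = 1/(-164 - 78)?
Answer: 66005827759/8281 ≈ 7.9708e+6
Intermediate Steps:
j(W, k) = -1/242 (j(W, k) = 1/(-242) = -1/242)
13885/((75 + 16)**2) - 32937/j(-164, -40) = 13885/((75 + 16)**2) - 32937/(-1/242) = 13885/(91**2) - 32937*(-242) = 13885/8281 + 7970754 = 66005827759/8281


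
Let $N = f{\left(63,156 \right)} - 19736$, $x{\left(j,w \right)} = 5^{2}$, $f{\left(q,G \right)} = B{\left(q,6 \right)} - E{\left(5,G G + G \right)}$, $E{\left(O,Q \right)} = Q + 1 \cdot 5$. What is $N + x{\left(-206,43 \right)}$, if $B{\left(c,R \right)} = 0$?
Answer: $-44208$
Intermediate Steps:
$E{\left(O,Q \right)} = 5 + Q$ ($E{\left(O,Q \right)} = Q + 5 = 5 + Q$)
$f{\left(q,G \right)} = -5 - G - G^{2}$ ($f{\left(q,G \right)} = 0 - \left(5 + \left(G G + G\right)\right) = 0 - \left(5 + \left(G^{2} + G\right)\right) = 0 - \left(5 + \left(G + G^{2}\right)\right) = 0 - \left(5 + G + G^{2}\right) = -5 - G - G^{2}$)
$x{\left(j,w \right)} = 25$
$N = -44233$ ($N = \left(-5 - 156 \left(1 + 156\right)\right) - 19736 = \left(-5 - 156 \cdot 157\right) - 19736 = \left(-5 - 24492\right) - 19736 = -24497 - 19736 = -44233$)
$N + x{\left(-206,43 \right)} = -44233 + 25 = -44208$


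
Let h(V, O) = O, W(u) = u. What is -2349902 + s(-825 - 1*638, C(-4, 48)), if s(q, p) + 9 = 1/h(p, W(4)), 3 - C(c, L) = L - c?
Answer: -9399643/4 ≈ -2.3499e+6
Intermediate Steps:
C(c, L) = 3 + c - L (C(c, L) = 3 - (L - c) = 3 + (c - L) = 3 + c - L)
s(q, p) = -35/4 (s(q, p) = -9 + 1/4 = -9 + ¼ = -35/4)
-2349902 + s(-825 - 1*638, C(-4, 48)) = -2349902 - 35/4 = -9399643/4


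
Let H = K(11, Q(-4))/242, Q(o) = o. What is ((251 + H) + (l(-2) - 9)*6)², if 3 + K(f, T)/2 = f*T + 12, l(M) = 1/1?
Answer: 601622784/14641 ≈ 41092.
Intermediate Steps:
l(M) = 1
K(f, T) = 18 + 2*T*f (K(f, T) = -6 + 2*(f*T + 12) = -6 + 2*(T*f + 12) = -6 + 2*(12 + T*f) = -6 + (24 + 2*T*f) = 18 + 2*T*f)
H = -35/121 (H = (18 + 2*(-4)*11)/242 = (18 - 88)*(1/242) = -70*1/242 = -35/121 ≈ -0.28926)
((251 + H) + (l(-2) - 9)*6)² = ((251 - 35/121) + (1 - 9)*6)² = (30336/121 - 8*6)² = (30336/121 - 48)² = (24528/121)² = 601622784/14641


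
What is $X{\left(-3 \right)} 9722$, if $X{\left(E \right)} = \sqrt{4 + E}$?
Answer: $9722$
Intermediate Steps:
$X{\left(-3 \right)} 9722 = \sqrt{4 - 3} \cdot 9722 = \sqrt{1} \cdot 9722 = 1 \cdot 9722 = 9722$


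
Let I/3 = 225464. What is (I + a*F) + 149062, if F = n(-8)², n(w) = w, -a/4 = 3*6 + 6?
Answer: 819310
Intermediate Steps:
a = -96 (a = -4*(3*6 + 6) = -4*(18 + 6) = -4*24 = -96)
F = 64 (F = (-8)² = 64)
I = 676392 (I = 3*225464 = 676392)
(I + a*F) + 149062 = (676392 - 96*64) + 149062 = (676392 - 6144) + 149062 = 670248 + 149062 = 819310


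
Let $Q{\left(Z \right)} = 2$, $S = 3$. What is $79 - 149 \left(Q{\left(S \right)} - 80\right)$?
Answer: $11701$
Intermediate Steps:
$79 - 149 \left(Q{\left(S \right)} - 80\right) = 79 - 149 \left(2 - 80\right) = 79 - -11622 = 79 + 11622 = 11701$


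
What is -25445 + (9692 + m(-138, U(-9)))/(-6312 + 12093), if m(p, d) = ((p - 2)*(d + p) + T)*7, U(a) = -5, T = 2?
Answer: -146947699/5781 ≈ -25419.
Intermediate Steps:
m(p, d) = 14 + 7*(-2 + p)*(d + p) (m(p, d) = ((p - 2)*(d + p) + 2)*7 = ((-2 + p)*(d + p) + 2)*7 = (2 + (-2 + p)*(d + p))*7 = 14 + 7*(-2 + p)*(d + p))
-25445 + (9692 + m(-138, U(-9)))/(-6312 + 12093) = -25445 + (9692 + (14 - 14*(-5) - 14*(-138) + 7*(-138)**2 + 7*(-5)*(-138)))/(-6312 + 12093) = -25445 + (9692 + (14 + 70 + 1932 + 7*19044 + 4830))/5781 = -25445 + (9692 + (14 + 70 + 1932 + 133308 + 4830))*(1/5781) = -25445 + (9692 + 140154)*(1/5781) = -25445 + 149846*(1/5781) = -25445 + 149846/5781 = -146947699/5781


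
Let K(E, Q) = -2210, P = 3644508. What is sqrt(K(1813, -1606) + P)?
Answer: sqrt(3642298) ≈ 1908.5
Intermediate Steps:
sqrt(K(1813, -1606) + P) = sqrt(-2210 + 3644508) = sqrt(3642298)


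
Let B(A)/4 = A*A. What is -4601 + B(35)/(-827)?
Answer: -3809927/827 ≈ -4606.9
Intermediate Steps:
B(A) = 4*A**2 (B(A) = 4*(A*A) = 4*A**2)
-4601 + B(35)/(-827) = -4601 + (4*35**2)/(-827) = -4601 + (4*1225)*(-1/827) = -4601 + 4900*(-1/827) = -4601 - 4900/827 = -3809927/827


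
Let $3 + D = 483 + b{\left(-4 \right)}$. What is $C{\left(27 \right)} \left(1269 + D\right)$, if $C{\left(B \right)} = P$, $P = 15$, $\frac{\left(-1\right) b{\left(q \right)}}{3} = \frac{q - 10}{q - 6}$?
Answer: $26172$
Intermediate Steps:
$b{\left(q \right)} = - \frac{3 \left(-10 + q\right)}{-6 + q}$ ($b{\left(q \right)} = - 3 \frac{q - 10}{q - 6} = - 3 \frac{-10 + q}{-6 + q} = - \frac{3 \left(-10 + q\right)}{-6 + q}$)
$C{\left(B \right)} = 15$
$D = \frac{2379}{5}$ ($D = -3 + \left(483 + \frac{3 \left(10 - -4\right)}{-6 - 4}\right) = -3 + \left(483 + \frac{3 \left(10 + 4\right)}{-10}\right) = -3 + \left(483 + 3 \left(- \frac{1}{10}\right) 14\right) = -3 + \left(483 - \frac{21}{5}\right) = -3 + \frac{2394}{5} = \frac{2379}{5} \approx 475.8$)
$C{\left(27 \right)} \left(1269 + D\right) = 15 \left(1269 + \frac{2379}{5}\right) = 15 \cdot \frac{8724}{5} = 26172$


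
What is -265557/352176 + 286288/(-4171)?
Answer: -33977133645/489642032 ≈ -69.392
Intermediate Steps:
-265557/352176 + 286288/(-4171) = -265557*1/352176 + 286288*(-1/4171) = -88519/117392 - 286288/4171 = -33977133645/489642032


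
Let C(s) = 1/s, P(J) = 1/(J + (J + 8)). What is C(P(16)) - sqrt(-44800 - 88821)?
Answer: 40 - I*sqrt(133621) ≈ 40.0 - 365.54*I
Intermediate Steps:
P(J) = 1/(8 + 2*J) (P(J) = 1/(J + (8 + J)) = 1/(8 + 2*J))
C(P(16)) - sqrt(-44800 - 88821) = 1/(1/(2*(4 + 16))) - sqrt(-44800 - 88821) = 1/((1/2)/20) - sqrt(-133621) = 1/((1/2)*(1/20)) - I*sqrt(133621) = 1/(1/40) - I*sqrt(133621) = 40 - I*sqrt(133621)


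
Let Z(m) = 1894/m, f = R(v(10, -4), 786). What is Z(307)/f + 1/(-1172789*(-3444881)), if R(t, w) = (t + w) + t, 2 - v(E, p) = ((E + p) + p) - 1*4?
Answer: 3825992260446102/492405607915581811 ≈ 0.0077700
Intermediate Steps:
v(E, p) = 6 - E - 2*p (v(E, p) = 2 - (((E + p) + p) - 1*4) = 2 - ((E + 2*p) - 4) = 2 - (-4 + E + 2*p) = 2 + (4 - E - 2*p) = 6 - E - 2*p)
R(t, w) = w + 2*t
f = 794 (f = 786 + 2*(6 - 1*10 - 2*(-4)) = 786 + 2*(6 - 10 + 8) = 786 + 2*4 = 786 + 8 = 794)
Z(307)/f + 1/(-1172789*(-3444881)) = (1894/307)/794 + 1/(-1172789*(-3444881)) = (1894*(1/307))*(1/794) - 1/1172789*(-1/3444881) = (1894/307)*(1/794) + 1/4040118543109 = 947/121879 + 1/4040118543109 = 3825992260446102/492405607915581811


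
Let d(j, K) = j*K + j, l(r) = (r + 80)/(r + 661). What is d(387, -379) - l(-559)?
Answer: -14920693/102 ≈ -1.4628e+5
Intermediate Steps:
l(r) = (80 + r)/(661 + r)
d(j, K) = j + K*j (d(j, K) = K*j + j = j + K*j)
d(387, -379) - l(-559) = 387*(1 - 379) - (80 - 559)/(661 - 559) = 387*(-378) - (-479)/102 = -146286 - (-479)/102 = -146286 - 1*(-479/102) = -146286 + 479/102 = -14920693/102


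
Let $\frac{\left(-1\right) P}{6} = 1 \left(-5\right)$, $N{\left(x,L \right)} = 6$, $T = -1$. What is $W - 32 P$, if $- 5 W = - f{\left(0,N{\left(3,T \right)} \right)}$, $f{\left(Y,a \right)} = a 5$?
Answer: $-954$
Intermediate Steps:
$f{\left(Y,a \right)} = 5 a$
$P = 30$ ($P = - 6 \cdot 1 \left(-5\right) = \left(-6\right) \left(-5\right) = 30$)
$W = 6$ ($W = - \frac{\left(-1\right) 5 \cdot 6}{5} = - \frac{\left(-1\right) 30}{5} = \left(- \frac{1}{5}\right) \left(-30\right) = 6$)
$W - 32 P = 6 - 960 = -954$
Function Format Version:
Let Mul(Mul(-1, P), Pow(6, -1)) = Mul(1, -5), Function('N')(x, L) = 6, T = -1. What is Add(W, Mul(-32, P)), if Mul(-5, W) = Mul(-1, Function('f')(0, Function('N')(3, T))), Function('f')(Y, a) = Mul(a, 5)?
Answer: -954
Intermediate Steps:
Function('f')(Y, a) = Mul(5, a)
P = 30 (P = Mul(-6, Mul(1, -5)) = Mul(-6, -5) = 30)
W = 6 (W = Mul(Rational(-1, 5), Mul(-1, Mul(5, 6))) = Mul(Rational(-1, 5), Mul(-1, 30)) = Mul(Rational(-1, 5), -30) = 6)
Add(W, Mul(-32, P)) = Add(6, Mul(-32, 30)) = Add(6, -960) = -954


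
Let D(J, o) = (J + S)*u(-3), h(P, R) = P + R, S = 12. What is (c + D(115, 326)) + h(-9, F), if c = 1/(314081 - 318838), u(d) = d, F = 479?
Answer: 423372/4757 ≈ 89.000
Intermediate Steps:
c = -1/4757 (c = 1/(-4757) = -1/4757 ≈ -0.00021022)
D(J, o) = -36 - 3*J (D(J, o) = (J + 12)*(-3) = (12 + J)*(-3) = -36 - 3*J)
(c + D(115, 326)) + h(-9, F) = (-1/4757 + (-36 - 3*115)) + (-9 + 479) = (-1/4757 + (-36 - 345)) + 470 = (-1/4757 - 381) + 470 = -1812418/4757 + 470 = 423372/4757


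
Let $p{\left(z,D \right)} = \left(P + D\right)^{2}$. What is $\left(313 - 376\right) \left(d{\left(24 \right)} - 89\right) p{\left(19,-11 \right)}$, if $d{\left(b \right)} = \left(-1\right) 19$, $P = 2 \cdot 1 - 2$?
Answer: $823284$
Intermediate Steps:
$P = 0$ ($P = 2 - 2 = 0$)
$d{\left(b \right)} = -19$
$p{\left(z,D \right)} = D^{2}$ ($p{\left(z,D \right)} = \left(0 + D\right)^{2} = D^{2}$)
$\left(313 - 376\right) \left(d{\left(24 \right)} - 89\right) p{\left(19,-11 \right)} = \left(313 - 376\right) \left(-19 - 89\right) \left(-11\right)^{2} = \left(-63\right) \left(-108\right) 121 = 6804 \cdot 121 = 823284$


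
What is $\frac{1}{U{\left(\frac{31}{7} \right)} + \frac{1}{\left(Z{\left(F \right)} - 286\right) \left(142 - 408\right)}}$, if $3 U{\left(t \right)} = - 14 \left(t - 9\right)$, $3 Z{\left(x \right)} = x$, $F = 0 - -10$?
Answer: $\frac{676704}{14436361} \approx 0.046875$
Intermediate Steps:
$F = 10$ ($F = 0 + 10 = 10$)
$Z{\left(x \right)} = \frac{x}{3}$
$U{\left(t \right)} = 42 - \frac{14 t}{3}$ ($U{\left(t \right)} = \frac{\left(-14\right) \left(t - 9\right)}{3} = \frac{\left(-14\right) \left(-9 + t\right)}{3} = \frac{126 - 14 t}{3} = 42 - \frac{14 t}{3}$)
$\frac{1}{U{\left(\frac{31}{7} \right)} + \frac{1}{\left(Z{\left(F \right)} - 286\right) \left(142 - 408\right)}} = \frac{1}{\left(42 - \frac{14 \cdot \frac{31}{7}}{3}\right) + \frac{1}{\left(\frac{1}{3} \cdot 10 - 286\right) \left(142 - 408\right)}} = \frac{1}{\left(42 - \frac{14 \cdot 31 \cdot \frac{1}{7}}{3}\right) + \frac{1}{\left(\frac{10}{3} - 286\right) \left(-266\right)}} = \frac{1}{\left(42 - \frac{62}{3}\right) + \frac{1}{\left(- \frac{848}{3}\right) \left(-266\right)}} = \frac{1}{\left(42 - \frac{62}{3}\right) + \frac{1}{\frac{225568}{3}}} = \frac{1}{\frac{64}{3} + \frac{3}{225568}} = \frac{1}{\frac{14436361}{676704}} = \frac{676704}{14436361}$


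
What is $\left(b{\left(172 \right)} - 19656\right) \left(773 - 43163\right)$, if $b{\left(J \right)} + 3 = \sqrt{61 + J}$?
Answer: $833345010 - 42390 \sqrt{233} \approx 8.327 \cdot 10^{8}$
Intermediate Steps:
$b{\left(J \right)} = -3 + \sqrt{61 + J}$
$\left(b{\left(172 \right)} - 19656\right) \left(773 - 43163\right) = \left(\left(-3 + \sqrt{61 + 172}\right) - 19656\right) \left(773 - 43163\right) = \left(\left(-3 + \sqrt{233}\right) - 19656\right) \left(-42390\right) = \left(-19659 + \sqrt{233}\right) \left(-42390\right) = 833345010 - 42390 \sqrt{233}$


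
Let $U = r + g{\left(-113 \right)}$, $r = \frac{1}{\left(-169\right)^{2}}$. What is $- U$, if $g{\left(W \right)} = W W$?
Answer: $- \frac{364695410}{28561} \approx -12769.0$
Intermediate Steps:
$g{\left(W \right)} = W^{2}$
$r = \frac{1}{28561} \approx 3.5013 \cdot 10^{-5}$
$U = \frac{364695410}{28561}$ ($U = \frac{1}{28561} + \left(-113\right)^{2} = \frac{1}{28561} + 12769 = \frac{364695410}{28561} \approx 12769.0$)
$- U = \left(-1\right) \frac{364695410}{28561} = - \frac{364695410}{28561}$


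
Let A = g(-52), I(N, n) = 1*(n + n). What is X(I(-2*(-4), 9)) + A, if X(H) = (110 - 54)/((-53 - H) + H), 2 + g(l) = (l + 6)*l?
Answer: 126614/53 ≈ 2388.9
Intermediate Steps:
g(l) = -2 + l*(6 + l) (g(l) = -2 + (l + 6)*l = -2 + (6 + l)*l = -2 + l*(6 + l))
I(N, n) = 2*n (I(N, n) = 1*(2*n) = 2*n)
A = 2390 (A = -2 + (-52)**2 + 6*(-52) = -2 + 2704 - 312 = 2390)
X(H) = -56/53 (X(H) = 56/(-53) = 56*(-1/53) = -56/53)
X(I(-2*(-4), 9)) + A = -56/53 + 2390 = 126614/53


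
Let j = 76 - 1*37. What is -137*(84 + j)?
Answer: -16851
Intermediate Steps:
j = 39 (j = 76 - 37 = 39)
-137*(84 + j) = -137*(84 + 39) = -137*123 = -16851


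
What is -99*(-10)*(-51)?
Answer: -50490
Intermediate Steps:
-99*(-10)*(-51) = 990*(-51) = -50490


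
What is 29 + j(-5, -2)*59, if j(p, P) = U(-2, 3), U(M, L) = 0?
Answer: 29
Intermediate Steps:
j(p, P) = 0
29 + j(-5, -2)*59 = 29 + 0*59 = 29 + 0 = 29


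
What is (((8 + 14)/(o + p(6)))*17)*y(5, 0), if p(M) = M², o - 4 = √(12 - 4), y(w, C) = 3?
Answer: 5610/199 - 561*√2/398 ≈ 26.198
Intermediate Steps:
o = 4 + 2*√2 (o = 4 + √(12 - 4) = 4 + √8 = 4 + 2*√2 ≈ 6.8284)
(((8 + 14)/(o + p(6)))*17)*y(5, 0) = (((8 + 14)/((4 + 2*√2) + 6²))*17)*3 = ((22/((4 + 2*√2) + 36))*17)*3 = ((22/(40 + 2*√2))*17)*3 = (374/(40 + 2*√2))*3 = 1122/(40 + 2*√2)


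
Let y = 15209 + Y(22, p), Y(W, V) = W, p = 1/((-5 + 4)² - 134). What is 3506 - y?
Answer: -11725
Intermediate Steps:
p = -1/133 (p = 1/((-1)² - 134) = 1/(1 - 134) = 1/(-133) = -1/133 ≈ -0.0075188)
y = 15231 (y = 15209 + 22 = 15231)
3506 - y = 3506 - 1*15231 = 3506 - 15231 = -11725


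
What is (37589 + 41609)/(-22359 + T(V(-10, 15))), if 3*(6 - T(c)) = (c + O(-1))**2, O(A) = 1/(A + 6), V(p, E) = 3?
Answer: -848550/239533 ≈ -3.5425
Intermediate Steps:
O(A) = 1/(6 + A)
T(c) = 6 - (1/5 + c)**2/3 (T(c) = 6 - (c + 1/(6 - 1))**2/3 = 6 - (c + 1/5)**2/3 = 6 - (1/5 + c)**2/3)
(37589 + 41609)/(-22359 + T(V(-10, 15))) = (37589 + 41609)/(-22359 + (6 - (1 + 5*3)**2/75)) = 79198/(-22359 + (6 - (1 + 15)**2/75)) = 79198/(-22359 + (6 - 1/75*16**2)) = 79198/(-22359 + (6 - 1/75*256)) = 79198/(-22359 + (6 - 256/75)) = 79198/(-22359 + 194/75) = 79198/(-1676731/75) = 79198*(-75/1676731) = -848550/239533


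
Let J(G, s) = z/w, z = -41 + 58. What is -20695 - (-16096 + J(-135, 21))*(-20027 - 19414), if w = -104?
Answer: -66026425721/104 ≈ -6.3487e+8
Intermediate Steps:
z = 17
J(G, s) = -17/104 (J(G, s) = 17/(-104) = 17*(-1/104) = -17/104)
-20695 - (-16096 + J(-135, 21))*(-20027 - 19414) = -20695 - (-16096 - 17/104)*(-20027 - 19414) = -20695 - (-1674001)*(-39441)/104 = -20695 - 1*66024273441/104 = -20695 - 66024273441/104 = -66026425721/104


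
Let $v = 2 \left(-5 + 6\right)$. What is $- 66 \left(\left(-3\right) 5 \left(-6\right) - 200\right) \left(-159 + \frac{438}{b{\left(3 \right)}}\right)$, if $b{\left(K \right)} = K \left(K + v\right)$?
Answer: $-942348$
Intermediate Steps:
$v = 2$ ($v = 2 \cdot 1 = 2$)
$b{\left(K \right)} = K \left(2 + K\right)$ ($b{\left(K \right)} = K \left(K + 2\right) = K \left(2 + K\right)$)
$- 66 \left(\left(-3\right) 5 \left(-6\right) - 200\right) \left(-159 + \frac{438}{b{\left(3 \right)}}\right) = - 66 \left(\left(-3\right) 5 \left(-6\right) - 200\right) \left(-159 + \frac{438}{3 \left(2 + 3\right)}\right) = - 66 \left(\left(-15\right) \left(-6\right) - 200\right) \left(-159 + \frac{438}{3 \cdot 5}\right) = - 66 \left(90 - 200\right) \left(-159 + \frac{438}{15}\right) = - 66 \left(- 110 \left(-159 + 438 \cdot \frac{1}{15}\right)\right) = - 66 \left(- 110 \left(-159 + \frac{146}{5}\right)\right) = - 66 \left(\left(-110\right) \left(- \frac{649}{5}\right)\right) = \left(-66\right) 14278 = -942348$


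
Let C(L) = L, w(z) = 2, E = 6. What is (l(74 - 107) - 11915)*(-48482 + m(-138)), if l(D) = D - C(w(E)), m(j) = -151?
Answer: 581164350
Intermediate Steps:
l(D) = -2 + D (l(D) = D - 1*2 = D - 2 = -2 + D)
(l(74 - 107) - 11915)*(-48482 + m(-138)) = ((-2 + (74 - 107)) - 11915)*(-48482 - 151) = ((-2 - 33) - 11915)*(-48633) = (-35 - 11915)*(-48633) = -11950*(-48633) = 581164350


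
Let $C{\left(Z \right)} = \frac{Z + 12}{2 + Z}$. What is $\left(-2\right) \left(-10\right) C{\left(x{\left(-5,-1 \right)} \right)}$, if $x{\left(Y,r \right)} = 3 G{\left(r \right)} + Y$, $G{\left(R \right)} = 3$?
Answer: $\frac{160}{3} \approx 53.333$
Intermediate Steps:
$x{\left(Y,r \right)} = 9 + Y$ ($x{\left(Y,r \right)} = 3 \cdot 3 + Y = 9 + Y$)
$C{\left(Z \right)} = \frac{12 + Z}{2 + Z}$
$\left(-2\right) \left(-10\right) C{\left(x{\left(-5,-1 \right)} \right)} = \left(-2\right) \left(-10\right) \frac{12 + \left(9 - 5\right)}{2 + \left(9 - 5\right)} = 20 \frac{12 + 4}{2 + 4} = 20 \cdot \frac{1}{6} \cdot 16 = 20 \cdot \frac{8}{3} = \frac{160}{3}$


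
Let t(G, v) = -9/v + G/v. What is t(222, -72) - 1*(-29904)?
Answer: 717625/24 ≈ 29901.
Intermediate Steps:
t(222, -72) - 1*(-29904) = (-9 + 222)/(-72) - 1*(-29904) = -1/72*213 + 29904 = -71/24 + 29904 = 717625/24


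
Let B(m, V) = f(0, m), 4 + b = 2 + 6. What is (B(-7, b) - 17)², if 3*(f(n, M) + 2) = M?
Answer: 4096/9 ≈ 455.11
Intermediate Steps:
b = 4 (b = -4 + (2 + 6) = -4 + 8 = 4)
f(n, M) = -2 + M/3
B(m, V) = -2 + m/3
(B(-7, b) - 17)² = ((-2 + (⅓)*(-7)) - 17)² = ((-2 - 7/3) - 17)² = (-13/3 - 17)² = (-64/3)² = 4096/9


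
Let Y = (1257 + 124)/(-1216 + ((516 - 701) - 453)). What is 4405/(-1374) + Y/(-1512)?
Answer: -2057734991/641943792 ≈ -3.2055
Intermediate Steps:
Y = -1381/1854 (Y = 1381/(-1216 + (-185 - 453)) = 1381/(-1216 - 638) = 1381/(-1854) = 1381*(-1/1854) = -1381/1854 ≈ -0.74488)
4405/(-1374) + Y/(-1512) = 4405/(-1374) - 1381/1854/(-1512) = 4405*(-1/1374) - 1381/1854*(-1/1512) = -4405/1374 + 1381/2803248 = -2057734991/641943792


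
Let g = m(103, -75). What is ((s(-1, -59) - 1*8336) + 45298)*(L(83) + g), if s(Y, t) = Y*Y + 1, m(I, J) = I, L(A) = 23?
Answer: 4657464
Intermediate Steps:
s(Y, t) = 1 + Y² (s(Y, t) = Y² + 1 = 1 + Y²)
g = 103
((s(-1, -59) - 1*8336) + 45298)*(L(83) + g) = (((1 + (-1)²) - 1*8336) + 45298)*(23 + 103) = (((1 + 1) - 8336) + 45298)*126 = ((2 - 8336) + 45298)*126 = (-8334 + 45298)*126 = 36964*126 = 4657464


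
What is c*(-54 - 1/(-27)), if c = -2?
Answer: 2914/27 ≈ 107.93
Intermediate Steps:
c*(-54 - 1/(-27)) = -2*(-54 - 1/(-27)) = -2*(-54 - 1*(-1/27)) = -2*(-54 + 1/27) = -2*(-1457/27) = 2914/27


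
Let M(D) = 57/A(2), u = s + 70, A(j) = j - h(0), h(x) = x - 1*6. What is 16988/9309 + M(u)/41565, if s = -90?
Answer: 1883126791/1031809560 ≈ 1.8251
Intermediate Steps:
h(x) = -6 + x (h(x) = x - 6 = -6 + x)
A(j) = 6 + j (A(j) = j - (-6 + 0) = j - 1*(-6) = j + 6 = 6 + j)
u = -20 (u = -90 + 70 = -20)
M(D) = 57/8 (M(D) = 57/(6 + 2) = 57/8)
16988/9309 + M(u)/41565 = 16988/9309 + (57/8)/41565 = 16988*(1/9309) + (57/8)*(1/41565) = 16988/9309 + 19/110840 = 1883126791/1031809560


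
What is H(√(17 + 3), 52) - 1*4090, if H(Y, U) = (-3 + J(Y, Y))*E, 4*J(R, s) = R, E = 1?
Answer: -4093 + √5/2 ≈ -4091.9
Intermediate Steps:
J(R, s) = R/4
H(Y, U) = -3 + Y/4 (H(Y, U) = (-3 + Y/4)*1 = -3 + Y/4)
H(√(17 + 3), 52) - 1*4090 = (-3 + √(17 + 3)/4) - 1*4090 = (-3 + √20/4) - 4090 = (-3 + (2*√5)/4) - 4090 = (-3 + √5/2) - 4090 = -4093 + √5/2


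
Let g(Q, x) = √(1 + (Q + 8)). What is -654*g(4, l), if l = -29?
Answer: -654*√13 ≈ -2358.0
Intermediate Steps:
g(Q, x) = √(9 + Q) (g(Q, x) = √(1 + (8 + Q)) = √(9 + Q))
-654*g(4, l) = -654*√(9 + 4) = -654*√13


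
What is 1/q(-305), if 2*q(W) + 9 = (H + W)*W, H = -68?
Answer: 1/56878 ≈ 1.7581e-5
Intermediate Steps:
q(W) = -9/2 + W*(-68 + W)/2 (q(W) = -9/2 + ((-68 + W)*W)/2 = -9/2 + (W*(-68 + W))/2 = -9/2 + W*(-68 + W)/2)
1/q(-305) = 1/(-9/2 + (1/2)*(-305)**2 - 34*(-305)) = 1/(-9/2 + (1/2)*93025 + 10370) = 1/(-9/2 + 93025/2 + 10370) = 1/56878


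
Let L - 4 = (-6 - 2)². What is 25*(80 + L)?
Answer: 3700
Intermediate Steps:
L = 68 (L = 4 + (-6 - 2)² = 4 + (-8)² = 4 + 64 = 68)
25*(80 + L) = 25*(80 + 68) = 25*148 = 3700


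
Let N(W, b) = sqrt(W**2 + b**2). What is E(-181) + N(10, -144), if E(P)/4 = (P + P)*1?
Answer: -1448 + 2*sqrt(5209) ≈ -1303.7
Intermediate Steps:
E(P) = 8*P (E(P) = 4*((P + P)*1) = 4*((2*P)*1) = 4*(2*P) = 8*P)
E(-181) + N(10, -144) = 8*(-181) + sqrt(10**2 + (-144)**2) = -1448 + sqrt(100 + 20736) = -1448 + sqrt(20836) = -1448 + 2*sqrt(5209)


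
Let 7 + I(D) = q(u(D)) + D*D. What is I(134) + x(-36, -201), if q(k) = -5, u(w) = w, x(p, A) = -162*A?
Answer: 50506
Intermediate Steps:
I(D) = -12 + D² (I(D) = -7 + (-5 + D*D) = -7 + (-5 + D²) = -12 + D²)
I(134) + x(-36, -201) = (-12 + 134²) - 162*(-201) = (-12 + 17956) + 32562 = 17944 + 32562 = 50506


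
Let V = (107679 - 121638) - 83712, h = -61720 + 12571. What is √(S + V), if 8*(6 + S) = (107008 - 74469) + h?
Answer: I*√399013/2 ≈ 315.84*I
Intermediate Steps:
h = -49149
S = -8329/4 (S = -6 + ((107008 - 74469) - 49149)/8 = -6 + (32539 - 49149)/8 = -6 + (⅛)*(-16610) = -6 - 8305/4 = -8329/4 ≈ -2082.3)
V = -97671 (V = -13959 - 83712 = -97671)
√(S + V) = √(-8329/4 - 97671) = √(-399013/4) = I*√399013/2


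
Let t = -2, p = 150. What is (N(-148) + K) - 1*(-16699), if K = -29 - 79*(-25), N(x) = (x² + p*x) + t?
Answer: 18347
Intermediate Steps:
N(x) = -2 + x² + 150*x (N(x) = (x² + 150*x) - 2 = -2 + x² + 150*x)
K = 1946 (K = -29 + 1975 = 1946)
(N(-148) + K) - 1*(-16699) = ((-2 + (-148)² + 150*(-148)) + 1946) - 1*(-16699) = ((-2 + 21904 - 22200) + 1946) + 16699 = (-298 + 1946) + 16699 = 1648 + 16699 = 18347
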